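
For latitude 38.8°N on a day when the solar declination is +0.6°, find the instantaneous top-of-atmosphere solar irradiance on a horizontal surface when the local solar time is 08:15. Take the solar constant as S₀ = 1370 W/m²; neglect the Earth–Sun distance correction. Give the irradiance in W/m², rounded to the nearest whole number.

602 W/m²

Hour angle H = 15° × (8.25 − 12) = -56.25°.
cos θ_z = sin φ sin δ + cos φ cos δ cos H = (0.6266)(0.0105) + (0.7793)(0.9999)(0.5556) = 0.4395.
Top-of-atmosphere irradiance = S₀ cos θ_z = 1370 × 0.4395 = 602.12 W/m².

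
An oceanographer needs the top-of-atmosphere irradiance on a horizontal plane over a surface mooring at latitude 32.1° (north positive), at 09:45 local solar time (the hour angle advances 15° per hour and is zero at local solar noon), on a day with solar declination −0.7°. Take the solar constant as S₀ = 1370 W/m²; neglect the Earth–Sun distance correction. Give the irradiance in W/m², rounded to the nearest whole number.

Hour angle H = 15° × (9.75 − 12) = -33.75°.
cos θ_z = sin φ sin δ + cos φ cos δ cos H = (0.5314)(-0.0122) + (0.8471)(0.9999)(0.8315) = 0.6978.
Top-of-atmosphere irradiance = S₀ cos θ_z = 1370 × 0.6978 = 955.99 W/m².

956 W/m²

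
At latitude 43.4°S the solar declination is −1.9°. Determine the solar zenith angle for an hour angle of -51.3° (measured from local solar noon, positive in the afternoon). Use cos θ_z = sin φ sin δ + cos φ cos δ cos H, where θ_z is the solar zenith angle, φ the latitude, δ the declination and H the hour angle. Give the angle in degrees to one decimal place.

cos θ_z = sin φ sin δ + cos φ cos δ cos H = (-0.6871)(-0.0332) + (0.7266)(0.9995)(0.6252) = 0.4769.
θ_z = arccos(0.4769) = 61.52°.

61.5°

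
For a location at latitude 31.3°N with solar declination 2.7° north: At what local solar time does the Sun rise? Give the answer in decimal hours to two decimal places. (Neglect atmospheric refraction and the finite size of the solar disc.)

5.89 h

cos H_s = −tan(31.3°) · tan(2.7°) = -0.0287, so H_s = arccos(-0.0287) = 91.64°.
Sunrise is at 12 − H_s/15 = 12 − 6.109 = 5.891 h local solar time.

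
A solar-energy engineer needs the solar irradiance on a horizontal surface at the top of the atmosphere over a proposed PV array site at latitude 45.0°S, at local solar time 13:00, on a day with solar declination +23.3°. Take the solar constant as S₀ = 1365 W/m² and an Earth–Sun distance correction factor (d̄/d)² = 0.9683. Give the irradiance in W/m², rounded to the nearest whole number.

459 W/m²

Hour angle H = 15° × (13 − 12) = 15.00°.
cos θ_z = sin(-45.0°) sin(23.3°) + cos(-45.0°) cos(23.3°) cos(15.00°) = -0.2797 + 0.6273 = 0.3476.
Top-of-atmosphere irradiance = S₀ (d̄/d)² cos θ_z = 1365 × 0.9683 × 0.3476 = 459.43 W/m².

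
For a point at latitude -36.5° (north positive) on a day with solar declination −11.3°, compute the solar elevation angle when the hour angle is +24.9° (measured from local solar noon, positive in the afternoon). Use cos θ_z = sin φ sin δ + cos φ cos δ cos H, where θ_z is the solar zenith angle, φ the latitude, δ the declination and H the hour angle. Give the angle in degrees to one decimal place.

56.3°

cos θ_z = sin(-36.5°) sin(-11.3°) + cos(-36.5°) cos(-11.3°) cos(24.90°) = 0.1166 + 0.7150 = 0.8316.
θ_z = arccos(0.8316) = 33.74°, so the elevation is 90° − 33.74° = 56.26°.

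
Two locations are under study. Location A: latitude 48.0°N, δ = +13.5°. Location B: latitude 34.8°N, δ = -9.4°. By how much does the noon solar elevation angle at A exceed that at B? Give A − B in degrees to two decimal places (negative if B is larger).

A: 90° − |48.0 − (13.5)| = 55.50°.
B: 90° − |34.8 − (-9.4)| = 45.80°.
A − B = 55.50 − 45.80 = 9.70°.

+9.70°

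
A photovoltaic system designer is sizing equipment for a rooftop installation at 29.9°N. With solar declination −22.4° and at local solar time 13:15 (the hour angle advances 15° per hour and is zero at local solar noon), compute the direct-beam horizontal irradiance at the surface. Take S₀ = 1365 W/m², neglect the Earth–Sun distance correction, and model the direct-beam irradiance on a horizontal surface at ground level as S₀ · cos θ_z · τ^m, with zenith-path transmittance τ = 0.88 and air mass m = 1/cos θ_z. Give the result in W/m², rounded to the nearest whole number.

620 W/m²

Hour angle H = 15° × (13.25 − 12) = 18.75°.
cos θ_z = sin(29.9°) sin(-22.4°) + cos(29.9°) cos(-22.4°) cos(18.75°) = -0.1900 + 0.7590 = 0.5690.
Air mass m = 1/cos θ_z = 1/0.5690 = 1.757; τ^m = 0.88^1.757 = 0.7988.
Surface direct beam = 1365 × 0.5690 × 0.7988 = 620.42 W/m².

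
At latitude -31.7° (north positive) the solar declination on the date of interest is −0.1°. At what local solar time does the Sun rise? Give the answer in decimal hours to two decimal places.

The sunset hour angle satisfies cos H_s = −tan φ tan δ = -0.0011, giving H_s = 90.06°.
Sunrise is at 12 − H_s/15 = 12 − 6.004 = 5.996 h local solar time.

6.00 h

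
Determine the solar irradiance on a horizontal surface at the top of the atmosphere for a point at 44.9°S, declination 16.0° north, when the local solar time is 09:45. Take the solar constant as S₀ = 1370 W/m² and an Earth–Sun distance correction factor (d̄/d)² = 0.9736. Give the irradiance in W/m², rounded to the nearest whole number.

Hour angle H = 15° × (9.75 − 12) = -33.75°.
cos θ_z = sin φ sin δ + cos φ cos δ cos H = (-0.7059)(0.2756) + (0.7083)(0.9613)(0.8315) = 0.3716.
Top-of-atmosphere irradiance = S₀ (d̄/d)² cos θ_z = 1370 × 0.9736 × 0.3716 = 495.65 W/m².

496 W/m²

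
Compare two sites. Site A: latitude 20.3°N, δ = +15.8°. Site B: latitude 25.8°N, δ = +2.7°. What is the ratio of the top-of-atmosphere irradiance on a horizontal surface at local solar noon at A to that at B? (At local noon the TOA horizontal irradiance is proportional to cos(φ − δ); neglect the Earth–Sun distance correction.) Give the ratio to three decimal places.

A: cos θ_z = cos(20.3° − (15.8°)) = 0.9969.
B: cos θ_z = cos(25.8° − (2.7°)) = 0.9198.
Ratio A/B = 0.9969 / 0.9198 = 1.0838.

1.084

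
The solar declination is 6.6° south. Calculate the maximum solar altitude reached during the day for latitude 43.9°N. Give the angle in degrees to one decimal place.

39.5°

At local solar noon the hour angle is zero, so the elevation is 90° − |φ − δ| = 90° − |43.9° − (-6.6°)| = 90° − 50.5° = 39.5°.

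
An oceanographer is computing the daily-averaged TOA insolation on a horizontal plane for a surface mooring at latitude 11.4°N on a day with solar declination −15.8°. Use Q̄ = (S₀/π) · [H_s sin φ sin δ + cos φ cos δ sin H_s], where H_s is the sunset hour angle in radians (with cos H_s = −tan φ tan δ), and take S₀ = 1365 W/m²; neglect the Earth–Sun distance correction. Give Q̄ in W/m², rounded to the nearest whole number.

cos H_s = −tan(11.4°) · tan(-15.8°) = 0.0571, so H_s = arccos(0.0571) = 86.73°. In radians, H_s = 1.5137.
H_s sin φ sin δ = 1.5137 × 0.1977 × -0.2723 = -0.0815.
cos φ cos δ sin H_s = 0.9803 × 0.9622 × 0.9984 = 0.9417.
Q̄ = (1365/π) × (-0.0815 + 0.9417) = 434.49 × 0.8602 = 373.75 W/m².

374 W/m²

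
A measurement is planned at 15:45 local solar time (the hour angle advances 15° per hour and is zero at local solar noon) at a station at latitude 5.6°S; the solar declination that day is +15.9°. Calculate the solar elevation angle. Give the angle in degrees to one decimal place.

30.3°

Hour angle H = 15° × (15.75 − 12) = 56.25°.
With φ = -5.6°, δ = 15.9°, H = 56.25°: sin φ sin δ = -0.0267, cos φ cos δ cos H = 0.5318, so cos θ_z = 0.5051.
θ_z = arccos(0.5051) = 59.66°, so the elevation is 90° − 59.66° = 30.34°.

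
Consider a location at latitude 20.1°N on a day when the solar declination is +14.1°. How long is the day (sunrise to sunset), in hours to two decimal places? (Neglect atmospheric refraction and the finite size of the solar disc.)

cos H_s = −tan(20.1°) · tan(14.1°) = -0.0919, so H_s = arccos(-0.0919) = 95.27°.
Day length = 2 H_s / 15° h⁻¹ = 190.54° / 15 = 12.703 h.

12.70 hours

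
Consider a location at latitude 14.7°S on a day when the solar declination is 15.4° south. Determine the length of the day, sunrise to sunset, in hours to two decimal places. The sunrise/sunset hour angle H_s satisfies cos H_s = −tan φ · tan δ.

cos H_s = −tan(-14.7°) · tan(-15.4°) = -0.0723, so H_s = arccos(-0.0723) = 94.15°.
Day length = 2 H_s / 15° h⁻¹ = 188.30° / 15 = 12.553 h.

12.55 hours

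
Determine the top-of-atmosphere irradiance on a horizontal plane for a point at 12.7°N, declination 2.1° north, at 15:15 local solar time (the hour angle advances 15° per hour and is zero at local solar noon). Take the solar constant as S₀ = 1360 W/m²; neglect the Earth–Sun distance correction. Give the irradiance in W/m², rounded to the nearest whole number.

Hour angle H = 15° × (15.25 − 12) = 48.75°.
cos θ_z = sin(12.7°) sin(2.1°) + cos(12.7°) cos(2.1°) cos(48.75°) = 0.0081 + 0.6428 = 0.6509.
Top-of-atmosphere irradiance = S₀ cos θ_z = 1360 × 0.6509 = 885.22 W/m².

885 W/m²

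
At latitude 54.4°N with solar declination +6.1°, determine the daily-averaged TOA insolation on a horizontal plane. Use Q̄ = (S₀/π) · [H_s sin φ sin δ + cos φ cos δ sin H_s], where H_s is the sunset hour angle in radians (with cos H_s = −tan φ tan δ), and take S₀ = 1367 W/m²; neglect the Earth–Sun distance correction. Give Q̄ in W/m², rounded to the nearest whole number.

314 W/m²

−tan φ tan δ = −(1.3968)(0.1069) = -0.1493; H_s = arccos(-0.1493) = 98.59°. In radians, H_s = 1.7207.
H_s sin φ sin δ = 1.7207 × 0.8131 × 0.1063 = 0.1487.
cos φ cos δ sin H_s = 0.5821 × 0.9943 × 0.9888 = 0.5723.
Q̄ = (1367/π) × (0.1487 + 0.5723) = 435.13 × 0.7210 = 313.73 W/m².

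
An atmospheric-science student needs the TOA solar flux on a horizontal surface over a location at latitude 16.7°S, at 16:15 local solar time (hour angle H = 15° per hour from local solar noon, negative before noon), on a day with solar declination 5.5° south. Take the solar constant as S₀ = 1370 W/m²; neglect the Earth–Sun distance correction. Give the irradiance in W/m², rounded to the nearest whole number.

615 W/m²

Hour angle H = 15° × (16.25 − 12) = 63.75°.
cos θ_z = sin φ sin δ + cos φ cos δ cos H = (-0.2874)(-0.0958) + (0.9578)(0.9954)(0.4423) = 0.4492.
Top-of-atmosphere irradiance = S₀ cos θ_z = 1370 × 0.4492 = 615.40 W/m².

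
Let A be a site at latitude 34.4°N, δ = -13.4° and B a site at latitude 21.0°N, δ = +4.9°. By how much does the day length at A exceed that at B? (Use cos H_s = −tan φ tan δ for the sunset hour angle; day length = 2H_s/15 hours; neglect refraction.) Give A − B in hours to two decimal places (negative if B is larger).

-1.50 h

A: H_s = arccos(−tan 34.4° · tan -13.4°) = 80.61°, so 2H_s/15 = 10.7480 h.
B: H_s = arccos(−tan 21.0° · tan 4.9°) = 91.89°, so 2H_s/15 = 12.2520 h.
A − B = 10.7480 − 12.2520 = -1.5040 h.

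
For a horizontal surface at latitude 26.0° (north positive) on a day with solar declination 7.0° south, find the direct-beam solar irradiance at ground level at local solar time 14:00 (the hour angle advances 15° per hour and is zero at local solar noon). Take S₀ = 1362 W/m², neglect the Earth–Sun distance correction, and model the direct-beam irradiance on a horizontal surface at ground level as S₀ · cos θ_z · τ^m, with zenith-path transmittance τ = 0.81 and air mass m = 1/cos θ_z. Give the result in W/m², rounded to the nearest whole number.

731 W/m²

Hour angle H = 15° × (14 − 12) = 30.00°.
With φ = 26.0°, δ = -7.0°, H = 30.00°: sin φ sin δ = -0.0534, cos φ cos δ cos H = 0.7726, so cos θ_z = 0.7192.
Air mass m = 1/cos θ_z = 1/0.7192 = 1.390; τ^m = 0.81^1.390 = 0.7461.
Surface direct beam = 1362 × 0.7192 × 0.7461 = 730.84 W/m².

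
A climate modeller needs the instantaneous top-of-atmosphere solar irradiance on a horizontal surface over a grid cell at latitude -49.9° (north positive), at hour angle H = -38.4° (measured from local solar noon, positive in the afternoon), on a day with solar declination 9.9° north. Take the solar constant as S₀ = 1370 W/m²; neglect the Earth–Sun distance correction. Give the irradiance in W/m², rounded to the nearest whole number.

With φ = -49.9°, δ = 9.9°, H = -38.40°: sin φ sin δ = -0.1315, cos φ cos δ cos H = 0.4973, so cos θ_z = 0.3658.
Top-of-atmosphere irradiance = S₀ cos θ_z = 1370 × 0.3658 = 501.15 W/m².

501 W/m²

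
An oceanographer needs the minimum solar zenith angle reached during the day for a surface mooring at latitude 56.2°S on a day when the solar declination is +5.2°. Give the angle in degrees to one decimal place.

At local solar noon the hour angle is zero, so the zenith angle is |φ − δ| = |-56.2° − (5.2°)| = 61.4°.

61.4°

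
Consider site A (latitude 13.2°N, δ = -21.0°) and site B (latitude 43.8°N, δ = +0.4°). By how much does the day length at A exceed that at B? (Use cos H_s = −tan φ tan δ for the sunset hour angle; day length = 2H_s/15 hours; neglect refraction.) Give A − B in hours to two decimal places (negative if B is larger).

A: H_s = arccos(−tan 13.2° · tan -21.0°) = 84.83°, so 2H_s/15 = 11.3107 h.
B: H_s = arccos(−tan 43.8° · tan 0.4°) = 90.38°, so 2H_s/15 = 12.0507 h.
A − B = 11.3107 − 12.0507 = -0.7400 h.

-0.74 h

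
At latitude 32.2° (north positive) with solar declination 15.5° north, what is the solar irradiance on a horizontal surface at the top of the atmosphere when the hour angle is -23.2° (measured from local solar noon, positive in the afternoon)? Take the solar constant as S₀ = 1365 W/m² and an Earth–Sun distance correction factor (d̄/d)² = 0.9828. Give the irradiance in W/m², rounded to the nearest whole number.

1196 W/m²

cos θ_z = sin φ sin δ + cos φ cos δ cos H = (0.5329)(0.2672) + (0.8462)(0.9636)(0.9191) = 0.8918.
Top-of-atmosphere irradiance = S₀ (d̄/d)² cos θ_z = 1365 × 0.9828 × 0.8918 = 1196.37 W/m².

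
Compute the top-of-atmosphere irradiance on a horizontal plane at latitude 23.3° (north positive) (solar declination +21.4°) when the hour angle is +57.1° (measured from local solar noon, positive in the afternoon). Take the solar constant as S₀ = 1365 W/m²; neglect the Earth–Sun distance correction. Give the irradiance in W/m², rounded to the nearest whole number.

With φ = 23.3°, δ = 21.4°, H = 57.10°: sin φ sin δ = 0.1443, cos φ cos δ cos H = 0.4645, so cos θ_z = 0.6088.
Top-of-atmosphere irradiance = S₀ cos θ_z = 1365 × 0.6088 = 831.01 W/m².

831 W/m²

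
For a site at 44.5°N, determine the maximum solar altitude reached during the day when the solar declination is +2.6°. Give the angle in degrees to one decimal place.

At local solar noon the hour angle is zero, so the elevation is 90° − |φ − δ| = 90° − |44.5° − (2.6°)| = 90° − 41.9° = 48.1°.

48.1°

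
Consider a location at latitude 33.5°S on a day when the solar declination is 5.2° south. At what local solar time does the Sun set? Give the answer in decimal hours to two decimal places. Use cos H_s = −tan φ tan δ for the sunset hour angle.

−tan φ tan δ = −(-0.6619)(-0.0910) = -0.0602; H_s = arccos(-0.0602) = 93.45°.
Sunset is at 12 + H_s/15 = 12 + 6.230 = 18.230 h local solar time.

18.23 h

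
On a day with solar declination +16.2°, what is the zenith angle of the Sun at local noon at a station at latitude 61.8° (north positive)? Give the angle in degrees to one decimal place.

At local solar noon the hour angle is zero, so the zenith angle is |φ − δ| = |61.8° − (16.2°)| = 45.6°.

45.6°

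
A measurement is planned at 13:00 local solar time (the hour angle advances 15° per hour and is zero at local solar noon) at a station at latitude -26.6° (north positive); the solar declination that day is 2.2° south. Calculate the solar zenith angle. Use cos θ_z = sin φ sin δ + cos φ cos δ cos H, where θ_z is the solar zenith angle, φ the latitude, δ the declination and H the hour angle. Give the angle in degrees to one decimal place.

28.3°

Hour angle H = 15° × (13 − 12) = 15.00°.
cos θ_z = sin φ sin δ + cos φ cos δ cos H = (-0.4478)(-0.0384) + (0.8942)(0.9993)(0.9659) = 0.8803.
θ_z = arccos(0.8803) = 28.32°.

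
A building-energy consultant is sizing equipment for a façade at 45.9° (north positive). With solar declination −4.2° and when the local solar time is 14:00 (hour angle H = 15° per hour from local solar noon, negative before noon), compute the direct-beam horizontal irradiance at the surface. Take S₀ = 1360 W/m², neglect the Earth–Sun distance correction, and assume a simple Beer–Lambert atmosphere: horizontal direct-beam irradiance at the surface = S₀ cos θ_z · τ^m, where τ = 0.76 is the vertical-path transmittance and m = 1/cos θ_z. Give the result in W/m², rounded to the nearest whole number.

Hour angle H = 15° × (14 − 12) = 30.00°.
With φ = 45.9°, δ = -4.2°, H = 30.00°: sin φ sin δ = -0.0526, cos φ cos δ cos H = 0.6011, so cos θ_z = 0.5485.
Air mass m = 1/cos θ_z = 1/0.5485 = 1.823; τ^m = 0.76^1.823 = 0.6063.
Surface direct beam = 1360 × 0.5485 × 0.6063 = 452.28 W/m².

452 W/m²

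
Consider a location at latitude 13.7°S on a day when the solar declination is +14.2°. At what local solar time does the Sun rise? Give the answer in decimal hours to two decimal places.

cos H_s = −tan(-13.7°) · tan(14.2°) = 0.0617, so H_s = arccos(0.0617) = 86.46°.
Sunrise is at 12 − H_s/15 = 12 − 5.764 = 6.236 h local solar time.

6.24 h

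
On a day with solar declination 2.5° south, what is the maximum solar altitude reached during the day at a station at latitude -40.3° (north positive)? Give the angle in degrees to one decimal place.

At local solar noon the hour angle is zero, so the elevation is 90° − |φ − δ| = 90° − |-40.3° − (-2.5°)| = 90° − 37.8° = 52.2°.

52.2°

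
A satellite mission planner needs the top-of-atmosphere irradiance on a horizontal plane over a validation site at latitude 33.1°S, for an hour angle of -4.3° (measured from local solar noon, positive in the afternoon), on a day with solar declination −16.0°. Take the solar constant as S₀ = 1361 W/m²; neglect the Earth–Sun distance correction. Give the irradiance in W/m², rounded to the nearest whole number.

With φ = -33.1°, δ = -16.0°, H = -4.30°: sin φ sin δ = 0.1505, cos φ cos δ cos H = 0.8030, so cos θ_z = 0.9535.
Top-of-atmosphere irradiance = S₀ cos θ_z = 1361 × 0.9535 = 1297.71 W/m².

1298 W/m²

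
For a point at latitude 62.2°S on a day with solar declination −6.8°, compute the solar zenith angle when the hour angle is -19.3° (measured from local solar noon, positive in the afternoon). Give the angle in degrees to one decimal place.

With φ = -62.2°, δ = -6.8°, H = -19.30°: sin φ sin δ = 0.1047, cos φ cos δ cos H = 0.4371, so cos θ_z = 0.5418.
θ_z = arccos(0.5418) = 57.19°.

57.2°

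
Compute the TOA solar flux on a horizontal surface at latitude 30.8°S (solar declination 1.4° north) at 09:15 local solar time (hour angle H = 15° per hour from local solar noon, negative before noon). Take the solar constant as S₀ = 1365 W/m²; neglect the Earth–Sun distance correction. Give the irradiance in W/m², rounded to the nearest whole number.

864 W/m²

Hour angle H = 15° × (9.25 − 12) = -41.25°.
With φ = -30.8°, δ = 1.4°, H = -41.25°: sin φ sin δ = -0.0125, cos φ cos δ cos H = 0.6456, so cos θ_z = 0.6331.
Top-of-atmosphere irradiance = S₀ cos θ_z = 1365 × 0.6331 = 864.18 W/m².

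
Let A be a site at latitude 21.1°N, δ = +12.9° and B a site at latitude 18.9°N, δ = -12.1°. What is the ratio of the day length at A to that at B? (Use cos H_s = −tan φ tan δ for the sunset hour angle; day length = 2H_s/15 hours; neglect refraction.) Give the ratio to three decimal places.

A: H_s = arccos(−tan 21.1° · tan 12.9°) = 95.07°, so 2H_s/15 = 12.6760 h.
B: H_s = arccos(−tan 18.9° · tan -12.1°) = 85.79°, so 2H_s/15 = 11.4387 h.
Ratio A/B = 12.6760 / 11.4387 = 1.1082.

1.108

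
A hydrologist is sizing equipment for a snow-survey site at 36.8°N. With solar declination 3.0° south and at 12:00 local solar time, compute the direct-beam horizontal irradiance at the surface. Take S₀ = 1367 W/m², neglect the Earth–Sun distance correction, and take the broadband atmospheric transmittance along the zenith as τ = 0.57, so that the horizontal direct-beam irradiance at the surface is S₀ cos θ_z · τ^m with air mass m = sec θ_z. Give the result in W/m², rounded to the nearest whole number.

505 W/m²

Hour angle H = 15° × (12 − 12) = 0.00°.
With φ = 36.8°, δ = -3.0°, H = 0.00°: sin φ sin δ = -0.0314, cos φ cos δ cos H = 0.7996, so cos θ_z = 0.7682.
Air mass m = 1/cos θ_z = 1/0.7682 = 1.302; τ^m = 0.57^1.302 = 0.4810.
Surface direct beam = 1367 × 0.7682 × 0.4810 = 505.11 W/m².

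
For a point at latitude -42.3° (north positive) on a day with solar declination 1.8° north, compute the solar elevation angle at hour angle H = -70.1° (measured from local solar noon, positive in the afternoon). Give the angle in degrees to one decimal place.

cos θ_z = sin φ sin δ + cos φ cos δ cos H = (-0.6730)(0.0314) + (0.7396)(0.9995)(0.3404) = 0.2305.
θ_z = arccos(0.2305) = 76.67°, so the elevation is 90° − 76.67° = 13.33°.

13.3°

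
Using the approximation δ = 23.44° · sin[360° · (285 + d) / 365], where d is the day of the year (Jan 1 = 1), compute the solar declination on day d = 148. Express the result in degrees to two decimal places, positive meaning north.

360 × (285 + 148) / 365 = 427.068°; sin(427.068°) = 0.9210.
δ = 23.44 × 0.9210 = 21.588° ≈ +21.59°.

+21.59°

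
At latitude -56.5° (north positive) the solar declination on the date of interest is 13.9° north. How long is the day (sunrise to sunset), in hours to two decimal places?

−tan φ tan δ = −(-1.5108)(0.2475) = 0.3739; H_s = arccos(0.3739) = 68.04°.
Day length = 2 H_s / 15° h⁻¹ = 136.08° / 15 = 9.072 h.

9.07 hours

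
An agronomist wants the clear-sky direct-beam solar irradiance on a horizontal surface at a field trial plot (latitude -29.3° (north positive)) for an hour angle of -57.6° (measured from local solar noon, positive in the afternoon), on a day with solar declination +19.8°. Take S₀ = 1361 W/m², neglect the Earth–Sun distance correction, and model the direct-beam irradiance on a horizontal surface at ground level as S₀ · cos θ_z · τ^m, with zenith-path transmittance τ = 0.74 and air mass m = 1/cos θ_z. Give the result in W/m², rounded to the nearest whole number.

cos θ_z = sin(-29.3°) sin(19.8°) + cos(-29.3°) cos(19.8°) cos(-57.60°) = -0.1658 + 0.4397 = 0.2739.
Air mass m = 1/cos θ_z = 1/0.2739 = 3.651; τ^m = 0.74^3.651 = 0.3331.
Surface direct beam = 1361 × 0.2739 × 0.3331 = 124.17 W/m².

124 W/m²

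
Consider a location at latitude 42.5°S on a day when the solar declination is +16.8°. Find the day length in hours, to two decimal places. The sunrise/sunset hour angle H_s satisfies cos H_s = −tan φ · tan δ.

9.86 hours

The sunset hour angle satisfies cos H_s = −tan φ tan δ = 0.2767, giving H_s = 73.94°.
Day length = 2 H_s / 15° h⁻¹ = 147.88° / 15 = 9.859 h.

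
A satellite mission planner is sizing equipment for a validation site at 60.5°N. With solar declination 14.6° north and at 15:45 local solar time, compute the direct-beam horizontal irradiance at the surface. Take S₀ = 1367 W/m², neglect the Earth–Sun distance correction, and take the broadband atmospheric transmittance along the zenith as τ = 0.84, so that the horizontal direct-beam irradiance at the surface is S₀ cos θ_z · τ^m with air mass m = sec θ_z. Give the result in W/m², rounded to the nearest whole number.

Hour angle H = 15° × (15.75 − 12) = 56.25°.
cos θ_z = sin φ sin δ + cos φ cos δ cos H = (0.8704)(0.2521) + (0.4924)(0.9677)(0.5556) = 0.4842.
Air mass m = 1/cos θ_z = 1/0.4842 = 2.065; τ^m = 0.84^2.065 = 0.6976.
Surface direct beam = 1367 × 0.4842 × 0.6976 = 461.74 W/m².

462 W/m²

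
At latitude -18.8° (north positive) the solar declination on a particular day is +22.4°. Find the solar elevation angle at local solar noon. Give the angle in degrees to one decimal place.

At local solar noon the hour angle is zero, so the elevation is 90° − |φ − δ| = 90° − |-18.8° − (22.4°)| = 90° − 41.2° = 48.8°.

48.8°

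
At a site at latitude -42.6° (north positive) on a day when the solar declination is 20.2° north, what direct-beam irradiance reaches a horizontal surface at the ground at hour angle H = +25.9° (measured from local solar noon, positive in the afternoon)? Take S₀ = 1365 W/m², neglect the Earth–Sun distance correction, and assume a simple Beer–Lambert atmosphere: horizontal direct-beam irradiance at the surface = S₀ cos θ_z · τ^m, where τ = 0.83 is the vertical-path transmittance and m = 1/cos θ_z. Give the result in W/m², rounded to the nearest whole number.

With φ = -42.6°, δ = 20.2°, H = 25.90°: sin φ sin δ = -0.2337, cos φ cos δ cos H = 0.6214, so cos θ_z = 0.3877.
Air mass m = 1/cos θ_z = 1/0.3877 = 2.579; τ^m = 0.83^2.579 = 0.6184.
Surface direct beam = 1365 × 0.3877 × 0.6184 = 327.26 W/m².

327 W/m²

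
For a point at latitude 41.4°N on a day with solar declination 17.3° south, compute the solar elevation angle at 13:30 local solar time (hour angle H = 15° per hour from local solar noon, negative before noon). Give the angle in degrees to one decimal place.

Hour angle H = 15° × (13.5 − 12) = 22.50°.
With φ = 41.4°, δ = -17.3°, H = 22.50°: sin φ sin δ = -0.1967, cos φ cos δ cos H = 0.6617, so cos θ_z = 0.4650.
θ_z = arccos(0.4650) = 62.29°, so the elevation is 90° − 62.29° = 27.71°.

27.7°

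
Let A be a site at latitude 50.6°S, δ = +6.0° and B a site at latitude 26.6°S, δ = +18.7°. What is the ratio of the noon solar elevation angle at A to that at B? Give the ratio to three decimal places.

0.747

A: 90° − |-50.6 − (6.0)| = 33.40°.
B: 90° − |-26.6 − (18.7)| = 44.70°.
Ratio A/B = 33.4000 / 44.7000 = 0.7472.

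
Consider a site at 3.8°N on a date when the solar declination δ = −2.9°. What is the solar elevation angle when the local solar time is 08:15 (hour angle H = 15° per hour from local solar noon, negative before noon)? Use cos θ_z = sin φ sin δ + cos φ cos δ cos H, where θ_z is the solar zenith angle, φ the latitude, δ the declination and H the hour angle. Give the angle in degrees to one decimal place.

33.4°

Hour angle H = 15° × (8.25 − 12) = -56.25°.
With φ = 3.8°, δ = -2.9°, H = -56.25°: sin φ sin δ = -0.0034, cos φ cos δ cos H = 0.5536, so cos θ_z = 0.5502.
θ_z = arccos(0.5502) = 56.62°, so the elevation is 90° − 56.62° = 33.38°.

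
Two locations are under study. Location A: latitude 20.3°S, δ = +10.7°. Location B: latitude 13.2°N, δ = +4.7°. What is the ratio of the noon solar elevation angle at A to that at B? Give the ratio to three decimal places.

A: 90° − |-20.3 − (10.7)| = 59.00°.
B: 90° − |13.2 − (4.7)| = 81.50°.
Ratio A/B = 59.0000 / 81.5000 = 0.7239.

0.724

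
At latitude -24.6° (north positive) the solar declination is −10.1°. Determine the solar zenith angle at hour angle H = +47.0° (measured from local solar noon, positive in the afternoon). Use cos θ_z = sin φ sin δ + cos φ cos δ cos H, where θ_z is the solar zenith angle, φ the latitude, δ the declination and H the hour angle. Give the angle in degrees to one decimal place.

46.9°

With φ = -24.6°, δ = -10.1°, H = 47.00°: sin φ sin δ = 0.0730, cos φ cos δ cos H = 0.6105, so cos θ_z = 0.6835.
θ_z = arccos(0.6835) = 46.88°.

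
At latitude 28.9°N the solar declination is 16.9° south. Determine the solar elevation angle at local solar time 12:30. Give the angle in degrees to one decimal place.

43.6°

Hour angle H = 15° × (12.5 − 12) = 7.50°.
With φ = 28.9°, δ = -16.9°, H = 7.50°: sin φ sin δ = -0.1405, cos φ cos δ cos H = 0.8305, so cos θ_z = 0.6900.
θ_z = arccos(0.6900) = 46.37°, so the elevation is 90° − 46.37° = 43.63°.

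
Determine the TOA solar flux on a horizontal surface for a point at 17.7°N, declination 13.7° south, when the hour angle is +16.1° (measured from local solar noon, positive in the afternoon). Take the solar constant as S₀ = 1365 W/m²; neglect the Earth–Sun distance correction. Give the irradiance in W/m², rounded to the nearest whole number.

1116 W/m²

cos θ_z = sin(17.7°) sin(-13.7°) + cos(17.7°) cos(-13.7°) cos(16.10°) = -0.0720 + 0.8893 = 0.8173.
Top-of-atmosphere irradiance = S₀ cos θ_z = 1365 × 0.8173 = 1115.61 W/m².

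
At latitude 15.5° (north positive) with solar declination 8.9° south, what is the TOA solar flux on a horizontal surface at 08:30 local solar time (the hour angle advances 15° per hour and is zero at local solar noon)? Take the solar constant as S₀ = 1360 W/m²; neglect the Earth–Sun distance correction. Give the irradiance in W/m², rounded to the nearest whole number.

732 W/m²

Hour angle H = 15° × (8.5 − 12) = -52.50°.
With φ = 15.5°, δ = -8.9°, H = -52.50°: sin φ sin δ = -0.0413, cos φ cos δ cos H = 0.5796, so cos θ_z = 0.5383.
Top-of-atmosphere irradiance = S₀ cos θ_z = 1360 × 0.5383 = 732.09 W/m².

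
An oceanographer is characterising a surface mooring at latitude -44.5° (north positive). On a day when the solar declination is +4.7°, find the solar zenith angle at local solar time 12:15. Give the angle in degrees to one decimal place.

Hour angle H = 15° × (12.25 − 12) = 3.75°.
With φ = -44.5°, δ = 4.7°, H = 3.75°: sin φ sin δ = -0.0574, cos φ cos δ cos H = 0.7093, so cos θ_z = 0.6519.
θ_z = arccos(0.6519) = 49.31°.

49.3°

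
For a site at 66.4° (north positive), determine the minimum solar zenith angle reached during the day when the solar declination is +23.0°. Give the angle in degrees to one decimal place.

At local solar noon the hour angle is zero, so the zenith angle is |φ − δ| = |66.4° − (23.0°)| = 43.4°.

43.4°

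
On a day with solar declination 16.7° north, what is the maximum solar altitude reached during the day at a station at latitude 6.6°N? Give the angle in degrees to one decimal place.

At local solar noon the hour angle is zero, so the elevation is 90° − |φ − δ| = 90° − |6.6° − (16.7°)| = 90° − 10.1° = 79.9°.

79.9°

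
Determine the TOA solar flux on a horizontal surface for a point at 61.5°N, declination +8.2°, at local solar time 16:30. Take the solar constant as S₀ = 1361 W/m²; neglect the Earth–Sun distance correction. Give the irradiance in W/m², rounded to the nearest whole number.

417 W/m²

Hour angle H = 15° × (16.5 − 12) = 67.50°.
cos θ_z = sin φ sin δ + cos φ cos δ cos H = (0.8788)(0.1426) + (0.4772)(0.9898)(0.3827) = 0.3061.
Top-of-atmosphere irradiance = S₀ cos θ_z = 1361 × 0.3061 = 416.60 W/m².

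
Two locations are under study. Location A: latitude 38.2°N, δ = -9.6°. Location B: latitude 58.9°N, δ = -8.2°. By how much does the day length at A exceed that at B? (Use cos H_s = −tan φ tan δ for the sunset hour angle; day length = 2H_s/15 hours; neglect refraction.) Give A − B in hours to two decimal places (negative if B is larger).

+0.82 h

A: H_s = arccos(−tan 38.2° · tan -9.6°) = 82.35°, so 2H_s/15 = 10.9800 h.
B: H_s = arccos(−tan 58.9° · tan -8.2°) = 76.18°, so 2H_s/15 = 10.1573 h.
A − B = 10.9800 − 10.1573 = 0.8227 h.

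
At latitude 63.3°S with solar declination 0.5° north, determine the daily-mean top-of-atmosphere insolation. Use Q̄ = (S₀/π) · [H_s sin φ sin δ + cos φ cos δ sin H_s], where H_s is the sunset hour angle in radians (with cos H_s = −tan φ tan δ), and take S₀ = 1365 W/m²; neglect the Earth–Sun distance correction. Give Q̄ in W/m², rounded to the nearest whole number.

−tan φ tan δ = −(-1.9883)(0.0087) = 0.0173; H_s = arccos(0.0173) = 89.01°. In radians, H_s = 1.5535.
H_s sin φ sin δ = 1.5535 × -0.8934 × 0.0087 = -0.0121.
cos φ cos δ sin H_s = 0.4493 × 1.0000 × 0.9999 = 0.4493.
Q̄ = (1365/π) × (-0.0121 + 0.4493) = 434.49 × 0.4372 = 189.96 W/m².

190 W/m²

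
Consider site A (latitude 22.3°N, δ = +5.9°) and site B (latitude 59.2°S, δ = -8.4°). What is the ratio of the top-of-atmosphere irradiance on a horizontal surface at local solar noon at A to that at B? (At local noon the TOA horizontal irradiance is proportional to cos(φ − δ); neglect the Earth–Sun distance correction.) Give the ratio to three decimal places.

1.518

A: cos θ_z = cos(22.3° − (5.9°)) = 0.9593.
B: cos θ_z = cos(-59.2° − (-8.4°)) = 0.6320.
Ratio A/B = 0.9593 / 0.6320 = 1.5179.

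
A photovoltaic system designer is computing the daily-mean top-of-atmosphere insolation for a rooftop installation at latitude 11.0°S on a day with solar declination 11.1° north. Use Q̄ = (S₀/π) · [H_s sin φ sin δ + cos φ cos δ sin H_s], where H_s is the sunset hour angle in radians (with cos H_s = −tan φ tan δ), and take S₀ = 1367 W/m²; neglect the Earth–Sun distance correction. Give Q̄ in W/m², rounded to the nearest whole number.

394 W/m²

The sunset hour angle satisfies cos H_s = −tan φ tan δ = 0.0381, giving H_s = 87.82°. In radians, H_s = 1.5327.
H_s sin φ sin δ = 1.5327 × -0.1908 × 0.1925 = -0.0563.
cos φ cos δ sin H_s = 0.9816 × 0.9813 × 0.9993 = 0.9626.
Q̄ = (1367/π) × (-0.0563 + 0.9626) = 435.13 × 0.9063 = 394.36 W/m².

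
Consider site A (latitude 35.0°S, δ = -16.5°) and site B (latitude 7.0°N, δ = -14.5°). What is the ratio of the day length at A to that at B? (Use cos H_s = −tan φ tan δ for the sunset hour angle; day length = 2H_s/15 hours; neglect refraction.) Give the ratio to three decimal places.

A: H_s = arccos(−tan -35.0° · tan -16.5°) = 101.97°, so 2H_s/15 = 13.5960 h.
B: H_s = arccos(−tan 7.0° · tan -14.5°) = 88.18°, so 2H_s/15 = 11.7573 h.
Ratio A/B = 13.5960 / 11.7573 = 1.1564.

1.156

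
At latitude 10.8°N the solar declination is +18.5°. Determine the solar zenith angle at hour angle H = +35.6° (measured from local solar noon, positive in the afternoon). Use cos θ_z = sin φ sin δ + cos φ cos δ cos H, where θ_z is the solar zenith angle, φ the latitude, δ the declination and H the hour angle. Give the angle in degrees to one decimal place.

35.2°

cos θ_z = sin(10.8°) sin(18.5°) + cos(10.8°) cos(18.5°) cos(35.60°) = 0.0595 + 0.7574 = 0.8169.
θ_z = arccos(0.8169) = 35.22°.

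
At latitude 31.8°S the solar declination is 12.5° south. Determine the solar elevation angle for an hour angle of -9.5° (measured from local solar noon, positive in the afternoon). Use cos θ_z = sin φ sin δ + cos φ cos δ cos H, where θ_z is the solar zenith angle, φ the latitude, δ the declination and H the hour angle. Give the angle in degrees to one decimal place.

68.8°

cos θ_z = sin φ sin δ + cos φ cos δ cos H = (-0.5270)(-0.2164) + (0.8499)(0.9763)(0.9863) = 0.9324.
θ_z = arccos(0.9324) = 21.19°, so the elevation is 90° − 21.19° = 68.81°.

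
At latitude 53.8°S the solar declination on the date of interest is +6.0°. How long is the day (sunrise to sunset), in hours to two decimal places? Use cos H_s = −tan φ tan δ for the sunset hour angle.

cos H_s = −tan(-53.8°) · tan(6.0°) = 0.1436, so H_s = arccos(0.1436) = 81.74°.
Day length = 2 H_s / 15° h⁻¹ = 163.48° / 15 = 10.899 h.

10.90 hours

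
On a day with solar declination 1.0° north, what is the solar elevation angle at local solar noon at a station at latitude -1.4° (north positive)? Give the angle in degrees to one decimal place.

87.6°

At local solar noon the hour angle is zero, so the elevation is 90° − |φ − δ| = 90° − |-1.4° − (1.0°)| = 90° − 2.4° = 87.6°.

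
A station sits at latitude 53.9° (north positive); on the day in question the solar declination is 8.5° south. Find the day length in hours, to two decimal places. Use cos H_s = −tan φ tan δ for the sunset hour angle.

cos H_s = −tan(53.9°) · tan(-8.5°) = 0.2049, so H_s = arccos(0.2049) = 78.18°.
Day length = 2 H_s / 15° h⁻¹ = 156.36° / 15 = 10.424 h.

10.42 hours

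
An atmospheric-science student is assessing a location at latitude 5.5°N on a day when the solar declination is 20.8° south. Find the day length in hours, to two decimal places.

11.72 hours

The sunset hour angle satisfies cos H_s = −tan φ tan δ = 0.0366, giving H_s = 87.90°.
Day length = 2 H_s / 15° h⁻¹ = 175.80° / 15 = 11.720 h.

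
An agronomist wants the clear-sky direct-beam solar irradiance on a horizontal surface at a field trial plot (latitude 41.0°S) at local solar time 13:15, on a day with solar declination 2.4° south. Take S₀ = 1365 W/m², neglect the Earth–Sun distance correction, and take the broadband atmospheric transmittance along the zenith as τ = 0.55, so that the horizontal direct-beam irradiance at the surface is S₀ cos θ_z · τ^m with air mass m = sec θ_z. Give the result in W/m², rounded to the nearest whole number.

Hour angle H = 15° × (13.25 − 12) = 18.75°.
cos θ_z = sin φ sin δ + cos φ cos δ cos H = (-0.6561)(-0.0419) + (0.7547)(0.9991)(0.9469) = 0.7415.
Air mass m = 1/cos θ_z = 1/0.7415 = 1.349; τ^m = 0.55^1.349 = 0.4464.
Surface direct beam = 1365 × 0.7415 × 0.4464 = 451.82 W/m².

452 W/m²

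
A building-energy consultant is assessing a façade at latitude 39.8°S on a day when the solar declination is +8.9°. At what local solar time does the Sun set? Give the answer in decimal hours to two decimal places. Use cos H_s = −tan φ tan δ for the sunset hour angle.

17.50 h

−tan φ tan δ = −(-0.8332)(0.1566) = 0.1305; H_s = arccos(0.1305) = 82.50°.
Sunset is at 12 + H_s/15 = 12 + 5.500 = 17.500 h local solar time.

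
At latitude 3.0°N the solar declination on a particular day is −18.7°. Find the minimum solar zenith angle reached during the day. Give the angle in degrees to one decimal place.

At local solar noon the hour angle is zero, so the zenith angle is |φ − δ| = |3.0° − (-18.7°)| = 21.7°.

21.7°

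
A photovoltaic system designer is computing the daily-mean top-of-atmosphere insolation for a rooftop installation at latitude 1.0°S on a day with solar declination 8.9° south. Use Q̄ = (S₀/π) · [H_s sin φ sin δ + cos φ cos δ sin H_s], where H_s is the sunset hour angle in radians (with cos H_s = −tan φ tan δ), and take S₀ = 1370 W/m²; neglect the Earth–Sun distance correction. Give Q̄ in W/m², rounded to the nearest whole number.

433 W/m²

The sunset hour angle satisfies cos H_s = −tan φ tan δ = -0.0027, giving H_s = 90.15°. In radians, H_s = 1.5734.
H_s sin φ sin δ = 1.5734 × -0.0175 × -0.1547 = 0.0043.
cos φ cos δ sin H_s = 0.9998 × 0.9880 × 1.0000 = 0.9878.
Q̄ = (1370/π) × (0.0043 + 0.9878) = 436.08 × 0.9921 = 432.63 W/m².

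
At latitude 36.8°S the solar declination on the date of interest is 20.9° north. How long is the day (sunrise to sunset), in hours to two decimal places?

9.79 hours

−tan φ tan δ = −(-0.7481)(0.3819) = 0.2857; H_s = arccos(0.2857) = 73.40°.
Day length = 2 H_s / 15° h⁻¹ = 146.80° / 15 = 9.787 h.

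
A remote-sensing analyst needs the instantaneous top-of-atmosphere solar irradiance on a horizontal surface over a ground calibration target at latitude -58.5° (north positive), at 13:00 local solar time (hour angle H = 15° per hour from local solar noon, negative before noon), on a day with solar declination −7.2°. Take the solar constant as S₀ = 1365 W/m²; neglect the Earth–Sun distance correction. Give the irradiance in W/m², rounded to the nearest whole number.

829 W/m²

Hour angle H = 15° × (13 − 12) = 15.00°.
cos θ_z = sin φ sin δ + cos φ cos δ cos H = (-0.8526)(-0.1253) + (0.5225)(0.9921)(0.9659) = 0.6075.
Top-of-atmosphere irradiance = S₀ cos θ_z = 1365 × 0.6075 = 829.24 W/m².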